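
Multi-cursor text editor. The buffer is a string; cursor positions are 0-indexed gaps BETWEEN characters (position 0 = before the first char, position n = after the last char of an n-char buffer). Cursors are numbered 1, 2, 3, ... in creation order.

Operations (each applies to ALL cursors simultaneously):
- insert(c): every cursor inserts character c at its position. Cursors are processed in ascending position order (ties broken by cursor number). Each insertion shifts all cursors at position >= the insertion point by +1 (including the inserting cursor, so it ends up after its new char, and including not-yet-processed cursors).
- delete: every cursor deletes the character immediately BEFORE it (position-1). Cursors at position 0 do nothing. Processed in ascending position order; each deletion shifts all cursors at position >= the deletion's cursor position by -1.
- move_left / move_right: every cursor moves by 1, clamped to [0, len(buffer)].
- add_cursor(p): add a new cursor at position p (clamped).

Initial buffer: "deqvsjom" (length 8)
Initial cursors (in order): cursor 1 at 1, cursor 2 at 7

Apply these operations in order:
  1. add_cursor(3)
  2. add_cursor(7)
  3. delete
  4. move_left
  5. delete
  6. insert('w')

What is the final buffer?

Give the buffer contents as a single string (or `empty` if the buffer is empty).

After op 1 (add_cursor(3)): buffer="deqvsjom" (len 8), cursors c1@1 c3@3 c2@7, authorship ........
After op 2 (add_cursor(7)): buffer="deqvsjom" (len 8), cursors c1@1 c3@3 c2@7 c4@7, authorship ........
After op 3 (delete): buffer="evsm" (len 4), cursors c1@0 c3@1 c2@3 c4@3, authorship ....
After op 4 (move_left): buffer="evsm" (len 4), cursors c1@0 c3@0 c2@2 c4@2, authorship ....
After op 5 (delete): buffer="sm" (len 2), cursors c1@0 c2@0 c3@0 c4@0, authorship ..
After op 6 (insert('w')): buffer="wwwwsm" (len 6), cursors c1@4 c2@4 c3@4 c4@4, authorship 1234..

Answer: wwwwsm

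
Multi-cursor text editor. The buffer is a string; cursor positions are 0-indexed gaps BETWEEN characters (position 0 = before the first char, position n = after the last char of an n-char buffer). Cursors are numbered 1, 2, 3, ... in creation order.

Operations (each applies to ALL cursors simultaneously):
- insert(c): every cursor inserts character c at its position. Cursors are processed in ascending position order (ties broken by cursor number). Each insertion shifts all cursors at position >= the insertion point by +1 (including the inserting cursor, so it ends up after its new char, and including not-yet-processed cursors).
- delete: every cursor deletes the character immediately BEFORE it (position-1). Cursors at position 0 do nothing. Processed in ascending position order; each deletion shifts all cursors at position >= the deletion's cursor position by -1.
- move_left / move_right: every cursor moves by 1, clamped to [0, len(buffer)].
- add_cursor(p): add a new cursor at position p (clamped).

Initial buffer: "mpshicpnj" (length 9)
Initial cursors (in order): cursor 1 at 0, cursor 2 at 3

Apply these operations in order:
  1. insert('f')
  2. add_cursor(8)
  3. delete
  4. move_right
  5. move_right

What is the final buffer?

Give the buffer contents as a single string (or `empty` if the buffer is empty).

After op 1 (insert('f')): buffer="fmpsfhicpnj" (len 11), cursors c1@1 c2@5, authorship 1...2......
After op 2 (add_cursor(8)): buffer="fmpsfhicpnj" (len 11), cursors c1@1 c2@5 c3@8, authorship 1...2......
After op 3 (delete): buffer="mpshipnj" (len 8), cursors c1@0 c2@3 c3@5, authorship ........
After op 4 (move_right): buffer="mpshipnj" (len 8), cursors c1@1 c2@4 c3@6, authorship ........
After op 5 (move_right): buffer="mpshipnj" (len 8), cursors c1@2 c2@5 c3@7, authorship ........

Answer: mpshipnj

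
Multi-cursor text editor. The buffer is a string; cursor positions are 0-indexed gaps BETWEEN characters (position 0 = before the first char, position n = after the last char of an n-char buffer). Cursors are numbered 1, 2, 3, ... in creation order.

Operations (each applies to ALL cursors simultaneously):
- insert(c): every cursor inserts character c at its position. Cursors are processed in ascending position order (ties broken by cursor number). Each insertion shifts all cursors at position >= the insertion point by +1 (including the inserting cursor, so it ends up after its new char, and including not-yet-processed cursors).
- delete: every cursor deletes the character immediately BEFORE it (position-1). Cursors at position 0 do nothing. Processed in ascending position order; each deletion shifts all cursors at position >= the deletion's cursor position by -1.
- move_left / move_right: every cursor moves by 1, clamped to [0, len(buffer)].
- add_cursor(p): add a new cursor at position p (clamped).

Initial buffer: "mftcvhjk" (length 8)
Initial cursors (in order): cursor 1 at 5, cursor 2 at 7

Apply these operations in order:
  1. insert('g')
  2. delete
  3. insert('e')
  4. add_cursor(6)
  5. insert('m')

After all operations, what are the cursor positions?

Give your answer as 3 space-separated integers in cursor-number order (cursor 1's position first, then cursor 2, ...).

After op 1 (insert('g')): buffer="mftcvghjgk" (len 10), cursors c1@6 c2@9, authorship .....1..2.
After op 2 (delete): buffer="mftcvhjk" (len 8), cursors c1@5 c2@7, authorship ........
After op 3 (insert('e')): buffer="mftcvehjek" (len 10), cursors c1@6 c2@9, authorship .....1..2.
After op 4 (add_cursor(6)): buffer="mftcvehjek" (len 10), cursors c1@6 c3@6 c2@9, authorship .....1..2.
After op 5 (insert('m')): buffer="mftcvemmhjemk" (len 13), cursors c1@8 c3@8 c2@12, authorship .....113..22.

Answer: 8 12 8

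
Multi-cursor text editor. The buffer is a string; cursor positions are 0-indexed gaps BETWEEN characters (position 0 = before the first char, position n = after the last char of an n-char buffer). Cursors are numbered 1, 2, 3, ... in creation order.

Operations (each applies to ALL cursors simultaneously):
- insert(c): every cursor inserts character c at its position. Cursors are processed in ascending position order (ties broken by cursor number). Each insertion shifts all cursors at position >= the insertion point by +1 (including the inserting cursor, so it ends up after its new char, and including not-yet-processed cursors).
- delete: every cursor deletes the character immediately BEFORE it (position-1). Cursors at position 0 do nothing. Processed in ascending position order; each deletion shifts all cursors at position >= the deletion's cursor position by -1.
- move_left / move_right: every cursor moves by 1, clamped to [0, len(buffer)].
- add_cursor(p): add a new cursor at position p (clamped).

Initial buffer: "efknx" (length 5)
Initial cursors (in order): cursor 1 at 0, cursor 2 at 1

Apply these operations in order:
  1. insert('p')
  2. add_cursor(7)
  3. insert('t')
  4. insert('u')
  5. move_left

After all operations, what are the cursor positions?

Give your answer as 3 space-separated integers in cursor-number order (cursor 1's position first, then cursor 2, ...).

Answer: 2 6 12

Derivation:
After op 1 (insert('p')): buffer="pepfknx" (len 7), cursors c1@1 c2@3, authorship 1.2....
After op 2 (add_cursor(7)): buffer="pepfknx" (len 7), cursors c1@1 c2@3 c3@7, authorship 1.2....
After op 3 (insert('t')): buffer="pteptfknxt" (len 10), cursors c1@2 c2@5 c3@10, authorship 11.22....3
After op 4 (insert('u')): buffer="ptueptufknxtu" (len 13), cursors c1@3 c2@7 c3@13, authorship 111.222....33
After op 5 (move_left): buffer="ptueptufknxtu" (len 13), cursors c1@2 c2@6 c3@12, authorship 111.222....33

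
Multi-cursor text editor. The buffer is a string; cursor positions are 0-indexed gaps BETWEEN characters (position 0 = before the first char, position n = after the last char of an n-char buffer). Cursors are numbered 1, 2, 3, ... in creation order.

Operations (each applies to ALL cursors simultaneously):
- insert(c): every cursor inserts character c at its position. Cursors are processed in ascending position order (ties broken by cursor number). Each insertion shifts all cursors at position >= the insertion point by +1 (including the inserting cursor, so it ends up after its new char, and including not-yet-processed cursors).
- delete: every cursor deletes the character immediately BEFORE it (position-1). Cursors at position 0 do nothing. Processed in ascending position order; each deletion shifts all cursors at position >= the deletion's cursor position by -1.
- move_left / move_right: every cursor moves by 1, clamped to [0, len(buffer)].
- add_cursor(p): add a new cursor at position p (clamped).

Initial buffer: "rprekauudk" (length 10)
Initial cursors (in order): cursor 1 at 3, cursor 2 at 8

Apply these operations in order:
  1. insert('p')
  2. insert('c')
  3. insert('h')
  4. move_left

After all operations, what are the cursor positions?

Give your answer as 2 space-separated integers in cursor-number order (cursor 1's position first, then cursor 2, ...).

After op 1 (insert('p')): buffer="rprpekauupdk" (len 12), cursors c1@4 c2@10, authorship ...1.....2..
After op 2 (insert('c')): buffer="rprpcekauupcdk" (len 14), cursors c1@5 c2@12, authorship ...11.....22..
After op 3 (insert('h')): buffer="rprpchekauupchdk" (len 16), cursors c1@6 c2@14, authorship ...111.....222..
After op 4 (move_left): buffer="rprpchekauupchdk" (len 16), cursors c1@5 c2@13, authorship ...111.....222..

Answer: 5 13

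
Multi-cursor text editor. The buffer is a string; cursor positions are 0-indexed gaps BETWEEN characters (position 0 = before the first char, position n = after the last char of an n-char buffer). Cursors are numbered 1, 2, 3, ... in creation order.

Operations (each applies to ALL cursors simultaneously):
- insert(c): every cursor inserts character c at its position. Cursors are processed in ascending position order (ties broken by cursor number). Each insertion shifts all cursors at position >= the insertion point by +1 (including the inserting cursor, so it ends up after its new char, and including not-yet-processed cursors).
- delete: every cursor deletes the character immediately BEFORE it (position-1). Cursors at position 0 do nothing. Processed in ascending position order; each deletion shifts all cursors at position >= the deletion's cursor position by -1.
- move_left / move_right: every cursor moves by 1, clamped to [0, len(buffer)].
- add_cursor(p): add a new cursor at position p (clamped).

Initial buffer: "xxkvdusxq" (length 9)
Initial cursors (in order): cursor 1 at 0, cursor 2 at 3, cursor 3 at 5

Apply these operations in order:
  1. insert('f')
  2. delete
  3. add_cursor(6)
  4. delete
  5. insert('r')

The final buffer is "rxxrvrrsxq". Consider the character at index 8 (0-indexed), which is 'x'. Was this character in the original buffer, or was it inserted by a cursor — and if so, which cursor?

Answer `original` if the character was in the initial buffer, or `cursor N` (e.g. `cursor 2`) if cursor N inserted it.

After op 1 (insert('f')): buffer="fxxkfvdfusxq" (len 12), cursors c1@1 c2@5 c3@8, authorship 1...2..3....
After op 2 (delete): buffer="xxkvdusxq" (len 9), cursors c1@0 c2@3 c3@5, authorship .........
After op 3 (add_cursor(6)): buffer="xxkvdusxq" (len 9), cursors c1@0 c2@3 c3@5 c4@6, authorship .........
After op 4 (delete): buffer="xxvsxq" (len 6), cursors c1@0 c2@2 c3@3 c4@3, authorship ......
After op 5 (insert('r')): buffer="rxxrvrrsxq" (len 10), cursors c1@1 c2@4 c3@7 c4@7, authorship 1..2.34...
Authorship (.=original, N=cursor N): 1 . . 2 . 3 4 . . .
Index 8: author = original

Answer: original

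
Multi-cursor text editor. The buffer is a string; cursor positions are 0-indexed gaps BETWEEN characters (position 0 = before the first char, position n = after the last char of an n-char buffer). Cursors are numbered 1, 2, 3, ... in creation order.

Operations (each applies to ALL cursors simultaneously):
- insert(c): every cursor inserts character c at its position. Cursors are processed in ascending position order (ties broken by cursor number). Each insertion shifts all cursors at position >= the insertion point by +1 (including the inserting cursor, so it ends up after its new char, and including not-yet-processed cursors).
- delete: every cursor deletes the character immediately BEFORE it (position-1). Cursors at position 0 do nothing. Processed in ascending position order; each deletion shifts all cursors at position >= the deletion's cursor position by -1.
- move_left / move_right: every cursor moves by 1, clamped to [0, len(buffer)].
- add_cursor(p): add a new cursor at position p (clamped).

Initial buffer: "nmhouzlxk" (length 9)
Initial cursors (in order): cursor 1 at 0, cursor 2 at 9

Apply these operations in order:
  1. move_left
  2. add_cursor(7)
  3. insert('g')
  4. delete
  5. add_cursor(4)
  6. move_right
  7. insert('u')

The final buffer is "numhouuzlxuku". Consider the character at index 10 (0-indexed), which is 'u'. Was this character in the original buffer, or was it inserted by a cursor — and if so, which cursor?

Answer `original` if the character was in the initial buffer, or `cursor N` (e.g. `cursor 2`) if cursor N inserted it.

After op 1 (move_left): buffer="nmhouzlxk" (len 9), cursors c1@0 c2@8, authorship .........
After op 2 (add_cursor(7)): buffer="nmhouzlxk" (len 9), cursors c1@0 c3@7 c2@8, authorship .........
After op 3 (insert('g')): buffer="gnmhouzlgxgk" (len 12), cursors c1@1 c3@9 c2@11, authorship 1.......3.2.
After op 4 (delete): buffer="nmhouzlxk" (len 9), cursors c1@0 c3@7 c2@8, authorship .........
After op 5 (add_cursor(4)): buffer="nmhouzlxk" (len 9), cursors c1@0 c4@4 c3@7 c2@8, authorship .........
After op 6 (move_right): buffer="nmhouzlxk" (len 9), cursors c1@1 c4@5 c3@8 c2@9, authorship .........
After op 7 (insert('u')): buffer="numhouuzlxuku" (len 13), cursors c1@2 c4@7 c3@11 c2@13, authorship .1....4...3.2
Authorship (.=original, N=cursor N): . 1 . . . . 4 . . . 3 . 2
Index 10: author = 3

Answer: cursor 3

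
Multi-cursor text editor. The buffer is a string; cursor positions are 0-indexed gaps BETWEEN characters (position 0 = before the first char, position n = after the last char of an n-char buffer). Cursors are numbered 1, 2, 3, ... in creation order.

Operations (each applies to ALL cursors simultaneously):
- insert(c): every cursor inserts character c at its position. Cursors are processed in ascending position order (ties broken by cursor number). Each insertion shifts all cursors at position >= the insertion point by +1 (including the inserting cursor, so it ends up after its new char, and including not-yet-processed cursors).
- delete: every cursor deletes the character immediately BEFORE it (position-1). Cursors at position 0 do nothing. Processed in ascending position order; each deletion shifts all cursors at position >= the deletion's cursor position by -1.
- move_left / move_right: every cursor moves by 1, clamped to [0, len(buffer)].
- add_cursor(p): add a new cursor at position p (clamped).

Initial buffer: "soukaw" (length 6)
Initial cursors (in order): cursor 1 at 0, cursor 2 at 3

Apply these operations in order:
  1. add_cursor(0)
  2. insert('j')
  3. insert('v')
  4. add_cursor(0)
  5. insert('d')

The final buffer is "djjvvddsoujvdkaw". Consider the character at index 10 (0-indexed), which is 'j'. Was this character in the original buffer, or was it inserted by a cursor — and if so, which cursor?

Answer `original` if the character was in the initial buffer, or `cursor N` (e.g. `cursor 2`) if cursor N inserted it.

Answer: cursor 2

Derivation:
After op 1 (add_cursor(0)): buffer="soukaw" (len 6), cursors c1@0 c3@0 c2@3, authorship ......
After op 2 (insert('j')): buffer="jjsoujkaw" (len 9), cursors c1@2 c3@2 c2@6, authorship 13...2...
After op 3 (insert('v')): buffer="jjvvsoujvkaw" (len 12), cursors c1@4 c3@4 c2@9, authorship 1313...22...
After op 4 (add_cursor(0)): buffer="jjvvsoujvkaw" (len 12), cursors c4@0 c1@4 c3@4 c2@9, authorship 1313...22...
After op 5 (insert('d')): buffer="djjvvddsoujvdkaw" (len 16), cursors c4@1 c1@7 c3@7 c2@13, authorship 4131313...222...
Authorship (.=original, N=cursor N): 4 1 3 1 3 1 3 . . . 2 2 2 . . .
Index 10: author = 2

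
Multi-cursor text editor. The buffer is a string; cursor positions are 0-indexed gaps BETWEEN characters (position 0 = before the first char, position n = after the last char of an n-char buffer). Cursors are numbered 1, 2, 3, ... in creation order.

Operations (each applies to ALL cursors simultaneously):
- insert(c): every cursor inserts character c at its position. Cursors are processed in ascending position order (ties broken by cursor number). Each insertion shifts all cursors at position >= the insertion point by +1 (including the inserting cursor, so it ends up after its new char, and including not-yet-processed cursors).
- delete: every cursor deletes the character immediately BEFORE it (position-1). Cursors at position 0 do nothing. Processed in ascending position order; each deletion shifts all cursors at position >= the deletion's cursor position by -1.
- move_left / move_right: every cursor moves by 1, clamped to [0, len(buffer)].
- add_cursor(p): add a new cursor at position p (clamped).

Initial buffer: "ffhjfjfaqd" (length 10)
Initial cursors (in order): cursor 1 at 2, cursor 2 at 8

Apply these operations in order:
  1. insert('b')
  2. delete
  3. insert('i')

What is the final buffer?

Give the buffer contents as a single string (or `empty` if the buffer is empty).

Answer: ffihjfjfaiqd

Derivation:
After op 1 (insert('b')): buffer="ffbhjfjfabqd" (len 12), cursors c1@3 c2@10, authorship ..1......2..
After op 2 (delete): buffer="ffhjfjfaqd" (len 10), cursors c1@2 c2@8, authorship ..........
After op 3 (insert('i')): buffer="ffihjfjfaiqd" (len 12), cursors c1@3 c2@10, authorship ..1......2..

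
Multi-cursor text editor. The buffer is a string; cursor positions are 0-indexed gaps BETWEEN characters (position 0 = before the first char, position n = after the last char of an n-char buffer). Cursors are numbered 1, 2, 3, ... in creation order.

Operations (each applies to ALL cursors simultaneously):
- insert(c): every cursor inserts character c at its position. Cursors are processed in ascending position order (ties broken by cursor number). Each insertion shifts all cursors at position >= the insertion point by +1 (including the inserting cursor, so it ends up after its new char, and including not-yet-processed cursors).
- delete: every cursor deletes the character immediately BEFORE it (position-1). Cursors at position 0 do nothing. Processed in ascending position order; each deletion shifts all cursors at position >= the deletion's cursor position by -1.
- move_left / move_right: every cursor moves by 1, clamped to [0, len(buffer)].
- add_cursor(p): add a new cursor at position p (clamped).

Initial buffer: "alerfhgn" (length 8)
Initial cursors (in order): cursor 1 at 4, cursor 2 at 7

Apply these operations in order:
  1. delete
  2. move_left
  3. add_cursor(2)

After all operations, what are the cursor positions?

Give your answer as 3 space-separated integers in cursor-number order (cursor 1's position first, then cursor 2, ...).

Answer: 2 4 2

Derivation:
After op 1 (delete): buffer="alefhn" (len 6), cursors c1@3 c2@5, authorship ......
After op 2 (move_left): buffer="alefhn" (len 6), cursors c1@2 c2@4, authorship ......
After op 3 (add_cursor(2)): buffer="alefhn" (len 6), cursors c1@2 c3@2 c2@4, authorship ......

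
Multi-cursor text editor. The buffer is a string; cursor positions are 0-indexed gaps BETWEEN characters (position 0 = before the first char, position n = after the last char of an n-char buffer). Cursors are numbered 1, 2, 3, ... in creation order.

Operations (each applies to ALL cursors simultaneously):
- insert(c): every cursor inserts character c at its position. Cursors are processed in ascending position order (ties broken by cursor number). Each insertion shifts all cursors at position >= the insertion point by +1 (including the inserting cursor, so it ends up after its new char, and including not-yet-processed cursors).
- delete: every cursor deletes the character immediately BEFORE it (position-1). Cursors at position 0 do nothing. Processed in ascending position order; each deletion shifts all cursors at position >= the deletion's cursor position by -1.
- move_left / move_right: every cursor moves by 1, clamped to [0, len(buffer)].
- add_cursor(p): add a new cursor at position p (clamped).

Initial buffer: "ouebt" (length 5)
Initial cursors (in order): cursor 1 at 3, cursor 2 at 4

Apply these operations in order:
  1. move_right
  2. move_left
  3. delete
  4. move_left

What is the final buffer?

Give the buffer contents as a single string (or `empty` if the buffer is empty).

After op 1 (move_right): buffer="ouebt" (len 5), cursors c1@4 c2@5, authorship .....
After op 2 (move_left): buffer="ouebt" (len 5), cursors c1@3 c2@4, authorship .....
After op 3 (delete): buffer="out" (len 3), cursors c1@2 c2@2, authorship ...
After op 4 (move_left): buffer="out" (len 3), cursors c1@1 c2@1, authorship ...

Answer: out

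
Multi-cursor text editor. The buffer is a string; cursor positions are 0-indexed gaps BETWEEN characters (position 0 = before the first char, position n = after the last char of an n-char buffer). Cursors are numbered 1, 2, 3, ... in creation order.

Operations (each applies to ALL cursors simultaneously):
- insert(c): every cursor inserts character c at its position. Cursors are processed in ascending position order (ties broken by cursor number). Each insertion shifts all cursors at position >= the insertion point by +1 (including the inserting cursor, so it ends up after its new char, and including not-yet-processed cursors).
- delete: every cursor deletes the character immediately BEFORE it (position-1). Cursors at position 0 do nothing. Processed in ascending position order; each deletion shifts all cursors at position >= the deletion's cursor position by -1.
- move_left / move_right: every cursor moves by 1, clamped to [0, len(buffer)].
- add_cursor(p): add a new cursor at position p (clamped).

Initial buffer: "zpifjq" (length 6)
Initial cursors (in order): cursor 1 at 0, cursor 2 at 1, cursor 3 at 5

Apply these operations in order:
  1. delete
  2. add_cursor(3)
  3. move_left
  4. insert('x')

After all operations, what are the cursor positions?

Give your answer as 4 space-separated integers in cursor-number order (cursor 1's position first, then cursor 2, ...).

Answer: 2 2 6 6

Derivation:
After op 1 (delete): buffer="pifq" (len 4), cursors c1@0 c2@0 c3@3, authorship ....
After op 2 (add_cursor(3)): buffer="pifq" (len 4), cursors c1@0 c2@0 c3@3 c4@3, authorship ....
After op 3 (move_left): buffer="pifq" (len 4), cursors c1@0 c2@0 c3@2 c4@2, authorship ....
After op 4 (insert('x')): buffer="xxpixxfq" (len 8), cursors c1@2 c2@2 c3@6 c4@6, authorship 12..34..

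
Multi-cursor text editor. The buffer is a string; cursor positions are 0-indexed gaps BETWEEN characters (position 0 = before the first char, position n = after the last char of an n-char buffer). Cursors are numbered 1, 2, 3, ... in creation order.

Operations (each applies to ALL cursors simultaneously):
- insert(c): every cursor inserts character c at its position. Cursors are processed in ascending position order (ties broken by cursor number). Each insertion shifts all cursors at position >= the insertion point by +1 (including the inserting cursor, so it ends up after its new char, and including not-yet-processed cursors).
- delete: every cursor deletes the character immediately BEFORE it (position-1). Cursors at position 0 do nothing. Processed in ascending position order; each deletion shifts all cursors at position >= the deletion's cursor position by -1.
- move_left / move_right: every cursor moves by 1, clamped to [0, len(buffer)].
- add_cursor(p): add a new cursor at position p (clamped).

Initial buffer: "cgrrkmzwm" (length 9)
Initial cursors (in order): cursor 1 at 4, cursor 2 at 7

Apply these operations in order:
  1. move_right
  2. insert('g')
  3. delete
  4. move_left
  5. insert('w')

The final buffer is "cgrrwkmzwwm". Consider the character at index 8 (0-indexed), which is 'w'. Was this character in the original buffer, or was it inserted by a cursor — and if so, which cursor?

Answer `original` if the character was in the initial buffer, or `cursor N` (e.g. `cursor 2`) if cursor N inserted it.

Answer: cursor 2

Derivation:
After op 1 (move_right): buffer="cgrrkmzwm" (len 9), cursors c1@5 c2@8, authorship .........
After op 2 (insert('g')): buffer="cgrrkgmzwgm" (len 11), cursors c1@6 c2@10, authorship .....1...2.
After op 3 (delete): buffer="cgrrkmzwm" (len 9), cursors c1@5 c2@8, authorship .........
After op 4 (move_left): buffer="cgrrkmzwm" (len 9), cursors c1@4 c2@7, authorship .........
After op 5 (insert('w')): buffer="cgrrwkmzwwm" (len 11), cursors c1@5 c2@9, authorship ....1...2..
Authorship (.=original, N=cursor N): . . . . 1 . . . 2 . .
Index 8: author = 2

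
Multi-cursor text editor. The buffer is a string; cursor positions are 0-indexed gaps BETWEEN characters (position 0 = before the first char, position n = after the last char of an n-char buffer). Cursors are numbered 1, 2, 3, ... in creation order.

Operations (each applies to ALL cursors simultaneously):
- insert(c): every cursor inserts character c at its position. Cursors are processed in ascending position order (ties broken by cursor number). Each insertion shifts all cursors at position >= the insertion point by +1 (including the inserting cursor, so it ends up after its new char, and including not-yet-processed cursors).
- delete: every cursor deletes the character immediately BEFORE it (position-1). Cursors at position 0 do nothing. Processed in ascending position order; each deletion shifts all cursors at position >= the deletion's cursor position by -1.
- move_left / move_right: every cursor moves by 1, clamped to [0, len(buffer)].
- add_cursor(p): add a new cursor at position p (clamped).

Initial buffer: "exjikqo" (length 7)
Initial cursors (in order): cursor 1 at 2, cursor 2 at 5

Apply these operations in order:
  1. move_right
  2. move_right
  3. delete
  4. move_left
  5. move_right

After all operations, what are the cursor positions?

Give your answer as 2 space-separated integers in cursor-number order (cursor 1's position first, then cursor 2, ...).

Answer: 3 5

Derivation:
After op 1 (move_right): buffer="exjikqo" (len 7), cursors c1@3 c2@6, authorship .......
After op 2 (move_right): buffer="exjikqo" (len 7), cursors c1@4 c2@7, authorship .......
After op 3 (delete): buffer="exjkq" (len 5), cursors c1@3 c2@5, authorship .....
After op 4 (move_left): buffer="exjkq" (len 5), cursors c1@2 c2@4, authorship .....
After op 5 (move_right): buffer="exjkq" (len 5), cursors c1@3 c2@5, authorship .....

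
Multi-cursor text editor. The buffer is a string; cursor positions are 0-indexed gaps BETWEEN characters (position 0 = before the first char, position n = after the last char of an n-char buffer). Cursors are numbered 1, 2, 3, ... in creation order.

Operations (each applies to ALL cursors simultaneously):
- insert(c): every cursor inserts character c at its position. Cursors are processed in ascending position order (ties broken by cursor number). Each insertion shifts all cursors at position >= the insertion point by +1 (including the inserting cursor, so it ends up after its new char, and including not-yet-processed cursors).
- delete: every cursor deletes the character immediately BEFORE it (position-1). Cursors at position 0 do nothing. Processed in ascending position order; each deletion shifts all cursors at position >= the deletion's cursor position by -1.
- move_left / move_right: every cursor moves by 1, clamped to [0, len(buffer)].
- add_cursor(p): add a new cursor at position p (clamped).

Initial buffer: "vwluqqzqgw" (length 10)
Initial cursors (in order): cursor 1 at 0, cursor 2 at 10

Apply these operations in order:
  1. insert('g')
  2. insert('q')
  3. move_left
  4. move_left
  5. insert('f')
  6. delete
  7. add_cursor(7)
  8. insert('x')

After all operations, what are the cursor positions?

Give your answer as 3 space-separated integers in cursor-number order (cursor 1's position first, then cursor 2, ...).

After op 1 (insert('g')): buffer="gvwluqqzqgwg" (len 12), cursors c1@1 c2@12, authorship 1..........2
After op 2 (insert('q')): buffer="gqvwluqqzqgwgq" (len 14), cursors c1@2 c2@14, authorship 11..........22
After op 3 (move_left): buffer="gqvwluqqzqgwgq" (len 14), cursors c1@1 c2@13, authorship 11..........22
After op 4 (move_left): buffer="gqvwluqqzqgwgq" (len 14), cursors c1@0 c2@12, authorship 11..........22
After op 5 (insert('f')): buffer="fgqvwluqqzqgwfgq" (len 16), cursors c1@1 c2@14, authorship 111..........222
After op 6 (delete): buffer="gqvwluqqzqgwgq" (len 14), cursors c1@0 c2@12, authorship 11..........22
After op 7 (add_cursor(7)): buffer="gqvwluqqzqgwgq" (len 14), cursors c1@0 c3@7 c2@12, authorship 11..........22
After op 8 (insert('x')): buffer="xgqvwluqxqzqgwxgq" (len 17), cursors c1@1 c3@9 c2@15, authorship 111.....3.....222

Answer: 1 15 9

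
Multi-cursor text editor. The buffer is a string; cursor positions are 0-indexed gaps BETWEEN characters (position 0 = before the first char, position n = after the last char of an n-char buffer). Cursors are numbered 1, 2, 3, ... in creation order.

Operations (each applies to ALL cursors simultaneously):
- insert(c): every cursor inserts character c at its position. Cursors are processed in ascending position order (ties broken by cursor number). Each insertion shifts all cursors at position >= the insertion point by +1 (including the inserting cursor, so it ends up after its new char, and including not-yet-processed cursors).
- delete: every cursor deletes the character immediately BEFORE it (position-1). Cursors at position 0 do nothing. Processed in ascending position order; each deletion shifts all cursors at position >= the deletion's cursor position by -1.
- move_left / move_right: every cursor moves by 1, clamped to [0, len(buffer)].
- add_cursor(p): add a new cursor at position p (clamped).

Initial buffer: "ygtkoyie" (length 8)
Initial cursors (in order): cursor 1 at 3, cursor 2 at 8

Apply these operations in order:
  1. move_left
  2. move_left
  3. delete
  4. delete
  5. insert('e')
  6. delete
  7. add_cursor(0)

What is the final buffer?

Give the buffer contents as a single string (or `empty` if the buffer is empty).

After op 1 (move_left): buffer="ygtkoyie" (len 8), cursors c1@2 c2@7, authorship ........
After op 2 (move_left): buffer="ygtkoyie" (len 8), cursors c1@1 c2@6, authorship ........
After op 3 (delete): buffer="gtkoie" (len 6), cursors c1@0 c2@4, authorship ......
After op 4 (delete): buffer="gtkie" (len 5), cursors c1@0 c2@3, authorship .....
After op 5 (insert('e')): buffer="egtkeie" (len 7), cursors c1@1 c2@5, authorship 1...2..
After op 6 (delete): buffer="gtkie" (len 5), cursors c1@0 c2@3, authorship .....
After op 7 (add_cursor(0)): buffer="gtkie" (len 5), cursors c1@0 c3@0 c2@3, authorship .....

Answer: gtkie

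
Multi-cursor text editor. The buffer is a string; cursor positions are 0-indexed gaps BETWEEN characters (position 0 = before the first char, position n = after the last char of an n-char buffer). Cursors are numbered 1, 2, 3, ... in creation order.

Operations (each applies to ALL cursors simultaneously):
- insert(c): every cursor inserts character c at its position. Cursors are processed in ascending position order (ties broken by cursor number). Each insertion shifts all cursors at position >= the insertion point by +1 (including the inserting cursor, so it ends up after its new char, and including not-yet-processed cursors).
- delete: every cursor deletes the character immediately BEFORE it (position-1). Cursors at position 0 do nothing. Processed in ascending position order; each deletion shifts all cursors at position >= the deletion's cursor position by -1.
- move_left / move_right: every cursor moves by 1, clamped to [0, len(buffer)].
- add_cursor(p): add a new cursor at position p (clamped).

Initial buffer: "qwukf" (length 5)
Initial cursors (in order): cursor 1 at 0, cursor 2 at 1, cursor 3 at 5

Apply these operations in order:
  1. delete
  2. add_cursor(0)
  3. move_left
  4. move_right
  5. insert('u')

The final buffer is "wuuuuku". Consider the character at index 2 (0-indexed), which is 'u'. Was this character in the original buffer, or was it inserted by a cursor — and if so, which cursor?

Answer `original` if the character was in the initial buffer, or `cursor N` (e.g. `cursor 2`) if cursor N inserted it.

Answer: cursor 2

Derivation:
After op 1 (delete): buffer="wuk" (len 3), cursors c1@0 c2@0 c3@3, authorship ...
After op 2 (add_cursor(0)): buffer="wuk" (len 3), cursors c1@0 c2@0 c4@0 c3@3, authorship ...
After op 3 (move_left): buffer="wuk" (len 3), cursors c1@0 c2@0 c4@0 c3@2, authorship ...
After op 4 (move_right): buffer="wuk" (len 3), cursors c1@1 c2@1 c4@1 c3@3, authorship ...
After op 5 (insert('u')): buffer="wuuuuku" (len 7), cursors c1@4 c2@4 c4@4 c3@7, authorship .124..3
Authorship (.=original, N=cursor N): . 1 2 4 . . 3
Index 2: author = 2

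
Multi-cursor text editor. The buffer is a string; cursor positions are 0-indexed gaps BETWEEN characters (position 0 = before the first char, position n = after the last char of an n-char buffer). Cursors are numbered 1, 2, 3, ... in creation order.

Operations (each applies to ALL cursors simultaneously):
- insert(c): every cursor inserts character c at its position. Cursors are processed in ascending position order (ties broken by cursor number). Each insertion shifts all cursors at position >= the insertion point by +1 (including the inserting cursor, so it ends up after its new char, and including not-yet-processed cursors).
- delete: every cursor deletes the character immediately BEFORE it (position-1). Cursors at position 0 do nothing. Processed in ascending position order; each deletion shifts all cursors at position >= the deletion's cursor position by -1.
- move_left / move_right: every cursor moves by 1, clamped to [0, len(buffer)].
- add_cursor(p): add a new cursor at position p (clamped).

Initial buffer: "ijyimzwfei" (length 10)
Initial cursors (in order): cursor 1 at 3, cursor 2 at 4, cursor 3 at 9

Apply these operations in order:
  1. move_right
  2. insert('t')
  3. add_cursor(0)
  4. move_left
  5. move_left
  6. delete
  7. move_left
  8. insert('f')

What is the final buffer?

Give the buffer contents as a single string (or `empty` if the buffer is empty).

After op 1 (move_right): buffer="ijyimzwfei" (len 10), cursors c1@4 c2@5 c3@10, authorship ..........
After op 2 (insert('t')): buffer="ijyitmtzwfeit" (len 13), cursors c1@5 c2@7 c3@13, authorship ....1.2.....3
After op 3 (add_cursor(0)): buffer="ijyitmtzwfeit" (len 13), cursors c4@0 c1@5 c2@7 c3@13, authorship ....1.2.....3
After op 4 (move_left): buffer="ijyitmtzwfeit" (len 13), cursors c4@0 c1@4 c2@6 c3@12, authorship ....1.2.....3
After op 5 (move_left): buffer="ijyitmtzwfeit" (len 13), cursors c4@0 c1@3 c2@5 c3@11, authorship ....1.2.....3
After op 6 (delete): buffer="ijimtzwfit" (len 10), cursors c4@0 c1@2 c2@3 c3@8, authorship ....2....3
After op 7 (move_left): buffer="ijimtzwfit" (len 10), cursors c4@0 c1@1 c2@2 c3@7, authorship ....2....3
After op 8 (insert('f')): buffer="fifjfimtzwffit" (len 14), cursors c4@1 c1@3 c2@5 c3@11, authorship 4.1.2..2..3..3

Answer: fifjfimtzwffit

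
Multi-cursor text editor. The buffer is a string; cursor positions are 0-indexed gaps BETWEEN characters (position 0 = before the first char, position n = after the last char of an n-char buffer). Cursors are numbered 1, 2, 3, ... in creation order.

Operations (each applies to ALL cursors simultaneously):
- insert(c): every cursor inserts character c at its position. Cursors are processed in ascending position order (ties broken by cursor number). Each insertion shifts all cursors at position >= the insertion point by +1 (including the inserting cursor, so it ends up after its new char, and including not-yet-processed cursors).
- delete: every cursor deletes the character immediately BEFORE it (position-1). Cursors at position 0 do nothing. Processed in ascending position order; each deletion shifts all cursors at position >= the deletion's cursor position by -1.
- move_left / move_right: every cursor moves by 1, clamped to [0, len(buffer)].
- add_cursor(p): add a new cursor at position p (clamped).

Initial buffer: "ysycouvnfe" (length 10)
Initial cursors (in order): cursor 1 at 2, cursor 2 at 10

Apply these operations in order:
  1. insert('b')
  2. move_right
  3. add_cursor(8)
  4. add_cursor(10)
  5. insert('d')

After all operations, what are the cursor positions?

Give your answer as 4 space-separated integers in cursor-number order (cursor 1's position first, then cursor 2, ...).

After op 1 (insert('b')): buffer="ysbycouvnfeb" (len 12), cursors c1@3 c2@12, authorship ..1........2
After op 2 (move_right): buffer="ysbycouvnfeb" (len 12), cursors c1@4 c2@12, authorship ..1........2
After op 3 (add_cursor(8)): buffer="ysbycouvnfeb" (len 12), cursors c1@4 c3@8 c2@12, authorship ..1........2
After op 4 (add_cursor(10)): buffer="ysbycouvnfeb" (len 12), cursors c1@4 c3@8 c4@10 c2@12, authorship ..1........2
After op 5 (insert('d')): buffer="ysbydcouvdnfdebd" (len 16), cursors c1@5 c3@10 c4@13 c2@16, authorship ..1.1....3..4.22

Answer: 5 16 10 13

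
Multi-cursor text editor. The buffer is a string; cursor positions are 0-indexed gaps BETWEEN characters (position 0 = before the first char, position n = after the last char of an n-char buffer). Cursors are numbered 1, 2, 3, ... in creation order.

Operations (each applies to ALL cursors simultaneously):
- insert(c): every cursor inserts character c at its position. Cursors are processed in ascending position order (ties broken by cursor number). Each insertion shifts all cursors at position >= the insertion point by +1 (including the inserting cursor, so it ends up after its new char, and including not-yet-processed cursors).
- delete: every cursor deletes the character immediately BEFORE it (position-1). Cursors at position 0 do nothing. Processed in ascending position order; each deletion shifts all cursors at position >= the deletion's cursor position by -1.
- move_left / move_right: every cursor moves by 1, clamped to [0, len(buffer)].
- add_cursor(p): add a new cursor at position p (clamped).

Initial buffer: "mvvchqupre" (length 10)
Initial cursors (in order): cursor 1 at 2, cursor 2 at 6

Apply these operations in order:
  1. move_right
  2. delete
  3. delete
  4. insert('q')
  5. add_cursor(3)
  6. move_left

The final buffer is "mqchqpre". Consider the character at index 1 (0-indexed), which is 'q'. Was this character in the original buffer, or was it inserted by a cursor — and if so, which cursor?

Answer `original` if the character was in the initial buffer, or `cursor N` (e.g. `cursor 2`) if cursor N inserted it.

After op 1 (move_right): buffer="mvvchqupre" (len 10), cursors c1@3 c2@7, authorship ..........
After op 2 (delete): buffer="mvchqpre" (len 8), cursors c1@2 c2@5, authorship ........
After op 3 (delete): buffer="mchpre" (len 6), cursors c1@1 c2@3, authorship ......
After op 4 (insert('q')): buffer="mqchqpre" (len 8), cursors c1@2 c2@5, authorship .1..2...
After op 5 (add_cursor(3)): buffer="mqchqpre" (len 8), cursors c1@2 c3@3 c2@5, authorship .1..2...
After op 6 (move_left): buffer="mqchqpre" (len 8), cursors c1@1 c3@2 c2@4, authorship .1..2...
Authorship (.=original, N=cursor N): . 1 . . 2 . . .
Index 1: author = 1

Answer: cursor 1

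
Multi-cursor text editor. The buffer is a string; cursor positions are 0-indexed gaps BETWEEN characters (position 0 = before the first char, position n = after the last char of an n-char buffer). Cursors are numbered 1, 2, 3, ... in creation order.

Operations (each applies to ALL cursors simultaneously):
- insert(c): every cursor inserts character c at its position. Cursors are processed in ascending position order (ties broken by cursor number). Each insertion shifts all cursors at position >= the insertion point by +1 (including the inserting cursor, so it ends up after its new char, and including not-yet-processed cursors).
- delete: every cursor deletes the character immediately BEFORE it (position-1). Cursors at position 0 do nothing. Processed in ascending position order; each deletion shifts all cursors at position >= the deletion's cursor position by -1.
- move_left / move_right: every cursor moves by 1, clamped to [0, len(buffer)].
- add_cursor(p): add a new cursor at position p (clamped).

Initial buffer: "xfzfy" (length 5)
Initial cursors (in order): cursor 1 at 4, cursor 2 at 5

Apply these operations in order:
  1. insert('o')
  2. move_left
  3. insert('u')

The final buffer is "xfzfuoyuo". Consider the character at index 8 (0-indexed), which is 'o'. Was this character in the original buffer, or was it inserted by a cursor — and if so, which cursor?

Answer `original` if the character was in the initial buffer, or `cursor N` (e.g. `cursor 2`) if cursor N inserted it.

After op 1 (insert('o')): buffer="xfzfoyo" (len 7), cursors c1@5 c2@7, authorship ....1.2
After op 2 (move_left): buffer="xfzfoyo" (len 7), cursors c1@4 c2@6, authorship ....1.2
After op 3 (insert('u')): buffer="xfzfuoyuo" (len 9), cursors c1@5 c2@8, authorship ....11.22
Authorship (.=original, N=cursor N): . . . . 1 1 . 2 2
Index 8: author = 2

Answer: cursor 2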